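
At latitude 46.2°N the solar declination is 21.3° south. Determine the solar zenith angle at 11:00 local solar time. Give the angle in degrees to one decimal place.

68.9°

Hour angle H = 15° × (11 − 12) = -15.00°.
cos θ_z = sin φ sin δ + cos φ cos δ cos H = (0.7218)(-0.3633) + (0.6921)(0.9317)(0.9659) = 0.3606.
θ_z = arccos(0.3606) = 68.86°.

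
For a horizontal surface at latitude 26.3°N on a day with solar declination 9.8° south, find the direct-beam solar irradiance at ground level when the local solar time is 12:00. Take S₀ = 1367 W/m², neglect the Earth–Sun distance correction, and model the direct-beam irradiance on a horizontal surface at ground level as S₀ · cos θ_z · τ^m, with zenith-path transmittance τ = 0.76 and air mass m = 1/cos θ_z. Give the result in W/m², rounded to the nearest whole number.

786 W/m²

Hour angle H = 15° × (12 − 12) = 0.00°.
With φ = 26.3°, δ = -9.8°, H = 0.00°: sin φ sin δ = -0.0754, cos φ cos δ cos H = 0.8834, so cos θ_z = 0.8080.
Air mass m = 1/cos θ_z = 1/0.8080 = 1.238; τ^m = 0.76^1.238 = 0.7119.
Surface direct beam = 1367 × 0.8080 × 0.7119 = 786.32 W/m².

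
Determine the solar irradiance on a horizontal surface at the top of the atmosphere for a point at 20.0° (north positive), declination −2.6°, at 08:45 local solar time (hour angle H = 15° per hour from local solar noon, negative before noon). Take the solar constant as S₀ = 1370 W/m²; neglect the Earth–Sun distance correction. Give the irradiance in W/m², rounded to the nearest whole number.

827 W/m²

Hour angle H = 15° × (8.75 − 12) = -48.75°.
cos θ_z = sin(20.0°) sin(-2.6°) + cos(20.0°) cos(-2.6°) cos(-48.75°) = -0.0155 + 0.6189 = 0.6034.
Top-of-atmosphere irradiance = S₀ cos θ_z = 1370 × 0.6034 = 826.66 W/m².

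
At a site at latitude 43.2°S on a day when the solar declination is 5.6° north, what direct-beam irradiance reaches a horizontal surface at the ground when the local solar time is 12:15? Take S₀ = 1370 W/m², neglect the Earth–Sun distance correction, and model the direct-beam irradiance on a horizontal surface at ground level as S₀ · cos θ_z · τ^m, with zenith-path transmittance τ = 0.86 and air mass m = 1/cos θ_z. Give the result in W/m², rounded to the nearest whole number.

Hour angle H = 15° × (12.25 − 12) = 3.75°.
cos θ_z = sin(-43.2°) sin(5.6°) + cos(-43.2°) cos(5.6°) cos(3.75°) = -0.0668 + 0.7239 = 0.6571.
Air mass m = 1/cos θ_z = 1/0.6571 = 1.522; τ^m = 0.86^1.522 = 0.7949.
Surface direct beam = 1370 × 0.6571 × 0.7949 = 715.59 W/m².

716 W/m²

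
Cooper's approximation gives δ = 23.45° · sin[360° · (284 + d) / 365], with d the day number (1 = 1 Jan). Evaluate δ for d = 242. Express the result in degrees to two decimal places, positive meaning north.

+8.48°

360 × (284 + 242) / 365 = 518.795°; sin(518.795°) = 0.3617.
δ = 23.45 × 0.3617 = 8.482° ≈ +8.48°.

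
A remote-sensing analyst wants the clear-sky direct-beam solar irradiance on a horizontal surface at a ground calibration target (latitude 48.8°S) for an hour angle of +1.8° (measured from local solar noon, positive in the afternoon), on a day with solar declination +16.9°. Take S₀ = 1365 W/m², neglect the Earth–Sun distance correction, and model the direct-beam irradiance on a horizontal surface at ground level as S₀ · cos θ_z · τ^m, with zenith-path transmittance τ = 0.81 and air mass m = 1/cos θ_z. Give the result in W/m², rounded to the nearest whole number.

336 W/m²

With φ = -48.8°, δ = 16.9°, H = 1.80°: sin φ sin δ = -0.2187, cos φ cos δ cos H = 0.6299, so cos θ_z = 0.4112.
Air mass m = 1/cos θ_z = 1/0.4112 = 2.432; τ^m = 0.81^2.432 = 0.5990.
Surface direct beam = 1365 × 0.4112 × 0.5990 = 336.21 W/m².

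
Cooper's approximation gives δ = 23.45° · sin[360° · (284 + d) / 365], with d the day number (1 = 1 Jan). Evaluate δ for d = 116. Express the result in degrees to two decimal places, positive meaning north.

+13.29°

360 × (284 + 116) / 365 = 394.521°; sin(394.521°) = 0.5667.
δ = 23.45 × 0.5667 = 13.289° ≈ +13.29°.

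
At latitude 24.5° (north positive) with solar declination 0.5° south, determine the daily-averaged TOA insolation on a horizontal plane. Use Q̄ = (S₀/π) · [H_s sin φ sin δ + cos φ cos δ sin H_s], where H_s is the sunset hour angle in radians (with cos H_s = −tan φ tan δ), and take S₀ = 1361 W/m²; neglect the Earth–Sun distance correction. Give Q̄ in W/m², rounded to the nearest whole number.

−tan φ tan δ = −(0.4557)(-0.0087) = 0.0040; H_s = arccos(0.0040) = 89.77°. In radians, H_s = 1.5668.
H_s sin φ sin δ = 1.5668 × 0.4147 × -0.0087 = -0.0057.
cos φ cos δ sin H_s = 0.9100 × 1.0000 × 1.0000 = 0.9100.
Q̄ = (1361/π) × (-0.0057 + 0.9100) = 433.22 × 0.9043 = 391.76 W/m².

392 W/m²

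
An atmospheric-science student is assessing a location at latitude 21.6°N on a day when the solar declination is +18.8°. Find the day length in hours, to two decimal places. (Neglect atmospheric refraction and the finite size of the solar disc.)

cos H_s = −tan(21.6°) · tan(18.8°) = -0.1348, so H_s = arccos(-0.1348) = 97.75°.
Day length = 2 H_s / 15° h⁻¹ = 195.50° / 15 = 13.033 h.

13.03 hours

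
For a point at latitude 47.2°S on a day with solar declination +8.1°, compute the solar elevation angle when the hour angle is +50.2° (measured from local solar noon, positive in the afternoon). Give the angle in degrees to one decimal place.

With φ = -47.2°, δ = 8.1°, H = 50.20°: sin φ sin δ = -0.1034, cos φ cos δ cos H = 0.4306, so cos θ_z = 0.3272.
θ_z = arccos(0.3272) = 70.90°, so the elevation is 90° − 70.90° = 19.10°.

19.1°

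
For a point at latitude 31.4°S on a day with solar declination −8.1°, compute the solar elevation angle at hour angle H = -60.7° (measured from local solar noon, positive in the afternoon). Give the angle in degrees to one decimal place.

cos θ_z = sin φ sin δ + cos φ cos δ cos H = (-0.5210)(-0.1409) + (0.8536)(0.9900)(0.4894) = 0.4870.
θ_z = arccos(0.4870) = 60.86°, so the elevation is 90° − 60.86° = 29.14°.

29.1°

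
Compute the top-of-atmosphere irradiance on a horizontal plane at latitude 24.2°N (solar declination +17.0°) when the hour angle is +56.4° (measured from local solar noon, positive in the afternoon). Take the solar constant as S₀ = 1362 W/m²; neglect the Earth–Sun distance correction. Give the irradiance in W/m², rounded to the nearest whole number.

cos θ_z = sin(24.2°) sin(17.0°) + cos(24.2°) cos(17.0°) cos(56.40°) = 0.1198 + 0.4827 = 0.6025.
Top-of-atmosphere irradiance = S₀ cos θ_z = 1362 × 0.6025 = 820.61 W/m².

821 W/m²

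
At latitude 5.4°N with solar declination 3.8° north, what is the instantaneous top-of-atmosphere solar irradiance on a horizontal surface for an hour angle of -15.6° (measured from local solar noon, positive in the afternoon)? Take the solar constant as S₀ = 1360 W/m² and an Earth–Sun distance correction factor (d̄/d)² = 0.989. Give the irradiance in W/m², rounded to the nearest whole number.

cos θ_z = sin(5.4°) sin(3.8°) + cos(5.4°) cos(3.8°) cos(-15.60°) = 0.0062 + 0.9568 = 0.9630.
Top-of-atmosphere irradiance = S₀ (d̄/d)² cos θ_z = 1360 × 0.989 × 0.9630 = 1295.27 W/m².

1295 W/m²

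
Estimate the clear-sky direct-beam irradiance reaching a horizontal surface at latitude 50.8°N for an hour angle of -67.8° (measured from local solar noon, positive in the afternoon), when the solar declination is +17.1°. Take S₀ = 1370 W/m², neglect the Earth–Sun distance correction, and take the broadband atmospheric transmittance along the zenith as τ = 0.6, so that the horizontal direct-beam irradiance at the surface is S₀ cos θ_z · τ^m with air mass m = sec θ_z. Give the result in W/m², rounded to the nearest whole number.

204 W/m²

With φ = 50.8°, δ = 17.1°, H = -67.80°: sin φ sin δ = 0.2279, cos φ cos δ cos H = 0.2282, so cos θ_z = 0.4561.
Air mass m = 1/cos θ_z = 1/0.4561 = 2.193; τ^m = 0.6^2.193 = 0.3262.
Surface direct beam = 1370 × 0.4561 × 0.3262 = 203.83 W/m².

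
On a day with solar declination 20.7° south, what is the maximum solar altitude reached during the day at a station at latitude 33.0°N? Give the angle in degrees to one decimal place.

At local solar noon the hour angle is zero, so the elevation is 90° − |φ − δ| = 90° − |33.0° − (-20.7°)| = 90° − 53.7° = 36.3°.

36.3°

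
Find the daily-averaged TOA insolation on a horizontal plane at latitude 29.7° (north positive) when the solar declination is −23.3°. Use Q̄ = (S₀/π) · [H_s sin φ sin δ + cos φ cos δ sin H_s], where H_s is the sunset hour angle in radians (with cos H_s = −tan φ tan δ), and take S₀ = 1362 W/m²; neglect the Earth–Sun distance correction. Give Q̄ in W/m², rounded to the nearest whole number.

The sunset hour angle satisfies cos H_s = −tan φ tan δ = 0.2456, giving H_s = 75.78°. In radians, H_s = 1.3226.
H_s sin φ sin δ = 1.3226 × 0.4955 × -0.3955 = -0.2592.
cos φ cos δ sin H_s = 0.8686 × 0.9184 × 0.9694 = 0.7733.
Q̄ = (1362/π) × (-0.2592 + 0.7733) = 433.54 × 0.5141 = 222.88 W/m².

223 W/m²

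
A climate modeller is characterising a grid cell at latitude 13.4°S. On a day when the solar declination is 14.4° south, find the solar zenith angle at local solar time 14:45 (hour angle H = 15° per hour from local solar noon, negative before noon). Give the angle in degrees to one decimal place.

Hour angle H = 15° × (14.75 − 12) = 41.25°.
cos θ_z = sin φ sin δ + cos φ cos δ cos H = (-0.2317)(-0.2487) + (0.9728)(0.9686)(0.7518) = 0.7660.
θ_z = arccos(0.7660) = 40.00°.

40.0°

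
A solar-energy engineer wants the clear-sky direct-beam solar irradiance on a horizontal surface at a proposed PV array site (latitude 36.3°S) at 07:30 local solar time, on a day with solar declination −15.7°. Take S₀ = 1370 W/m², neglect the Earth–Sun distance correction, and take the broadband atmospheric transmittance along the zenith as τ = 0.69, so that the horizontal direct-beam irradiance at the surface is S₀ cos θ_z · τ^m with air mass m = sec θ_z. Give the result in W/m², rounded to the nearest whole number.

278 W/m²

Hour angle H = 15° × (7.5 − 12) = -67.50°.
cos θ_z = sin φ sin δ + cos φ cos δ cos H = (-0.5920)(-0.2706) + (0.8059)(0.9627)(0.3827) = 0.4571.
Air mass m = 1/cos θ_z = 1/0.4571 = 2.188; τ^m = 0.69^2.188 = 0.4440.
Surface direct beam = 1370 × 0.4571 × 0.4440 = 278.04 W/m².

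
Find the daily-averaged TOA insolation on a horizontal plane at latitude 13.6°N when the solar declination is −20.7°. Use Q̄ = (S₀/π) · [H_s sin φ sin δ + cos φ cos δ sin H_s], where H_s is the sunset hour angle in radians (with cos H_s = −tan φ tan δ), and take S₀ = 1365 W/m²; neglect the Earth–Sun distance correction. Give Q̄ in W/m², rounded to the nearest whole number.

340 W/m²

−tan φ tan δ = −(0.2419)(-0.3779) = 0.0914; H_s = arccos(0.0914) = 84.76°. In radians, H_s = 1.4793.
H_s sin φ sin δ = 1.4793 × 0.2351 × -0.3535 = -0.1229.
cos φ cos δ sin H_s = 0.9720 × 0.9354 × 0.9958 = 0.9054.
Q̄ = (1365/π) × (-0.1229 + 0.9054) = 434.49 × 0.7825 = 339.99 W/m².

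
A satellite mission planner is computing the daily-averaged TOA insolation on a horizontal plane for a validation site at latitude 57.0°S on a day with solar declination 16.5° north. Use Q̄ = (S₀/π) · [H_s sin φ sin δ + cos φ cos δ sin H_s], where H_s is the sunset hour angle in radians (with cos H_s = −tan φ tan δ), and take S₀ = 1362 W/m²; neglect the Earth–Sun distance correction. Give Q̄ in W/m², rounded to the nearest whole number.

88 W/m²

−tan φ tan δ = −(-1.5399)(0.2962) = 0.4561; H_s = arccos(0.4561) = 62.86°. In radians, H_s = 1.0971.
H_s sin φ sin δ = 1.0971 × -0.8387 × 0.2840 = -0.2613.
cos φ cos δ sin H_s = 0.5446 × 0.9588 × 0.8899 = 0.4647.
Q̄ = (1362/π) × (-0.2613 + 0.4647) = 433.54 × 0.2034 = 88.18 W/m².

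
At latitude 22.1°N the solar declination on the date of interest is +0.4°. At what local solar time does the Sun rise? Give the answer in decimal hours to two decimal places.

5.99 h

−tan φ tan δ = −(0.4061)(0.0070) = -0.0028; H_s = arccos(-0.0028) = 90.16°.
Sunrise is at 12 − H_s/15 = 12 − 6.011 = 5.989 h local solar time.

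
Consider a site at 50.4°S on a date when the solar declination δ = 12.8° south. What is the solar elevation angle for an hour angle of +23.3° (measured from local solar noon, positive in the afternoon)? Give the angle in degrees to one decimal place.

47.9°

With φ = -50.4°, δ = -12.8°, H = 23.30°: sin φ sin δ = 0.1707, cos φ cos δ cos H = 0.5709, so cos θ_z = 0.7416.
θ_z = arccos(0.7416) = 42.13°, so the elevation is 90° − 42.13° = 47.87°.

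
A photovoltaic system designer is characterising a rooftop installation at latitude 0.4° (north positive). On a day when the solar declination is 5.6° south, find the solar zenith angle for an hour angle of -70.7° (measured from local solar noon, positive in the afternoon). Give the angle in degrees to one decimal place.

70.8°

cos θ_z = sin(0.4°) sin(-5.6°) + cos(0.4°) cos(-5.6°) cos(-70.70°) = -0.0007 + 0.3289 = 0.3282.
θ_z = arccos(0.3282) = 70.84°.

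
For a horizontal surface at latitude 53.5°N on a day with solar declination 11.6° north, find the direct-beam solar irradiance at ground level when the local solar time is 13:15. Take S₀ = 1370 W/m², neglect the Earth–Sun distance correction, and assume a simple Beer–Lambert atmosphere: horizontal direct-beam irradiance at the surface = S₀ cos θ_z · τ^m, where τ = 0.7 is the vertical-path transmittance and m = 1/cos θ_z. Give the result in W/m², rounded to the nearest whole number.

Hour angle H = 15° × (13.25 − 12) = 18.75°.
With φ = 53.5°, δ = 11.6°, H = 18.75°: sin φ sin δ = 0.1616, cos φ cos δ cos H = 0.5518, so cos θ_z = 0.7134.
Air mass m = 1/cos θ_z = 1/0.7134 = 1.402; τ^m = 0.7^1.402 = 0.6065.
Surface direct beam = 1370 × 0.7134 × 0.6065 = 592.77 W/m².

593 W/m²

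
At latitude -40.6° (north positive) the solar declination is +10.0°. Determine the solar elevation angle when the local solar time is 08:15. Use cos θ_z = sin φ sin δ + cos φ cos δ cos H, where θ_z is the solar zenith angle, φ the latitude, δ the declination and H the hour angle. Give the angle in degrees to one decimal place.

Hour angle H = 15° × (8.25 − 12) = -56.25°.
cos θ_z = sin(-40.6°) sin(10.0°) + cos(-40.6°) cos(10.0°) cos(-56.25°) = -0.1130 + 0.4154 = 0.3024.
θ_z = arccos(0.3024) = 72.40°, so the elevation is 90° − 72.40° = 17.60°.

17.6°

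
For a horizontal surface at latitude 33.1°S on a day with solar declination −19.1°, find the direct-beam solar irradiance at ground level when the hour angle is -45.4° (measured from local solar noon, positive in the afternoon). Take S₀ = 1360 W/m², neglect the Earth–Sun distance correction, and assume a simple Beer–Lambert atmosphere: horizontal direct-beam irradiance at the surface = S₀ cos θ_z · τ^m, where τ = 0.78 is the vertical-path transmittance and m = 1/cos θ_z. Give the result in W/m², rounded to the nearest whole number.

712 W/m²

With φ = -33.1°, δ = -19.1°, H = -45.40°: sin φ sin δ = 0.1787, cos φ cos δ cos H = 0.5558, so cos θ_z = 0.7345.
Air mass m = 1/cos θ_z = 1/0.7345 = 1.361; τ^m = 0.78^1.361 = 0.7131.
Surface direct beam = 1360 × 0.7345 × 0.7131 = 712.33 W/m².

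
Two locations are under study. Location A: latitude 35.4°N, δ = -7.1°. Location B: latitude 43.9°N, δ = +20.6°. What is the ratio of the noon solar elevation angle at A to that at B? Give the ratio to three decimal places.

A: 90° − |35.4 − (-7.1)| = 47.50°.
B: 90° − |43.9 − (20.6)| = 66.70°.
Ratio A/B = 47.5000 / 66.7000 = 0.7121.

0.712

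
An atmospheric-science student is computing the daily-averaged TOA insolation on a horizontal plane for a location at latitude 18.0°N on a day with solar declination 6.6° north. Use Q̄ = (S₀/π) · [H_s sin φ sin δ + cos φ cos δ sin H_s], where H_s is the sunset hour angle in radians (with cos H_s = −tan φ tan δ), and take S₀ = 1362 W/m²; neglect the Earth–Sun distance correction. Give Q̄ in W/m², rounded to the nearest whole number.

The sunset hour angle satisfies cos H_s = −tan φ tan δ = -0.0376, giving H_s = 92.15°. In radians, H_s = 1.6083.
H_s sin φ sin δ = 1.6083 × 0.3090 × 0.1149 = 0.0571.
cos φ cos δ sin H_s = 0.9511 × 0.9934 × 0.9993 = 0.9442.
Q̄ = (1362/π) × (0.0571 + 0.9442) = 433.54 × 1.0013 = 434.10 W/m².

434 W/m²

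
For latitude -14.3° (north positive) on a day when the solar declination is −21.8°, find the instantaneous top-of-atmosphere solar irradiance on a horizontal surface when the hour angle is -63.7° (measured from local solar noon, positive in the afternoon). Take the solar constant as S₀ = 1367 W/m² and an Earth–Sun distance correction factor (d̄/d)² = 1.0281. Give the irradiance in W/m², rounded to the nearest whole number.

With φ = -14.3°, δ = -21.8°, H = -63.70°: sin φ sin δ = 0.0917, cos φ cos δ cos H = 0.3986, so cos θ_z = 0.4903.
Top-of-atmosphere irradiance = S₀ (d̄/d)² cos θ_z = 1367 × 1.0281 × 0.4903 = 689.07 W/m².

689 W/m²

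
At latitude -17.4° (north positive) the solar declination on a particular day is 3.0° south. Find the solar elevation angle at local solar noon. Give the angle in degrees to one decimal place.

At local solar noon the hour angle is zero, so the elevation is 90° − |φ − δ| = 90° − |-17.4° − (-3.0°)| = 90° − 14.4° = 75.6°.

75.6°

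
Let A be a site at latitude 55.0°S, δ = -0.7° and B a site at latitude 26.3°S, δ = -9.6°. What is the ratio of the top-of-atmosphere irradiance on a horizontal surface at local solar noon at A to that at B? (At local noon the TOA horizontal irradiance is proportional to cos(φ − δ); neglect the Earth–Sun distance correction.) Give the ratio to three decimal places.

A: cos θ_z = cos(-55.0° − (-0.7°)) = 0.5835.
B: cos θ_z = cos(-26.3° − (-9.6°)) = 0.9578.
Ratio A/B = 0.5835 / 0.9578 = 0.6092.

0.609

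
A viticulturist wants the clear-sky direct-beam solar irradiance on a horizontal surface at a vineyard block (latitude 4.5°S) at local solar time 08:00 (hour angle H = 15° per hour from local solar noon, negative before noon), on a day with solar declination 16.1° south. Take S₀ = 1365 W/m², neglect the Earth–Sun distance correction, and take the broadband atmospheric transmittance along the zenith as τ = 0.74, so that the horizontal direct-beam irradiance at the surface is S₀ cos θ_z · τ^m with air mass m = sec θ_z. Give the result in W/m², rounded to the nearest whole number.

375 W/m²

Hour angle H = 15° × (8 − 12) = -60.00°.
With φ = -4.5°, δ = -16.1°, H = -60.00°: sin φ sin δ = 0.0218, cos φ cos δ cos H = 0.4789, so cos θ_z = 0.5007.
Air mass m = 1/cos θ_z = 1/0.5007 = 1.997; τ^m = 0.74^1.997 = 0.5481.
Surface direct beam = 1365 × 0.5007 × 0.5481 = 374.60 W/m².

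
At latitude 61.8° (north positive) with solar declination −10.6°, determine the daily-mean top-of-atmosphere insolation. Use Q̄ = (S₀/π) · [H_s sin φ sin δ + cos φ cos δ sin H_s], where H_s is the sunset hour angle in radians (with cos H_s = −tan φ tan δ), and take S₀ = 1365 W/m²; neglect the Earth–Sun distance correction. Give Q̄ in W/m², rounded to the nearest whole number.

104 W/m²

−tan φ tan δ = −(1.8650)(-0.1871) = 0.3489; H_s = arccos(0.3489) = 69.58°. In radians, H_s = 1.2144.
H_s sin φ sin δ = 1.2144 × 0.8813 × -0.1840 = -0.1969.
cos φ cos δ sin H_s = 0.4726 × 0.9829 × 0.9372 = 0.4353.
Q̄ = (1365/π) × (-0.1969 + 0.4353) = 434.49 × 0.2384 = 103.58 W/m².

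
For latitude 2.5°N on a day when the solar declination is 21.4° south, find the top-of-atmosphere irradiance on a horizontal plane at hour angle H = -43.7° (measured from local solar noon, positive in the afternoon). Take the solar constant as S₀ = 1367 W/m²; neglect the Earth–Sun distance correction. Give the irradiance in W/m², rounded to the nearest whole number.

cos θ_z = sin φ sin δ + cos φ cos δ cos H = (0.0436)(-0.3649) + (0.9990)(0.9311)(0.7230) = 0.6566.
Top-of-atmosphere irradiance = S₀ cos θ_z = 1367 × 0.6566 = 897.57 W/m².

898 W/m²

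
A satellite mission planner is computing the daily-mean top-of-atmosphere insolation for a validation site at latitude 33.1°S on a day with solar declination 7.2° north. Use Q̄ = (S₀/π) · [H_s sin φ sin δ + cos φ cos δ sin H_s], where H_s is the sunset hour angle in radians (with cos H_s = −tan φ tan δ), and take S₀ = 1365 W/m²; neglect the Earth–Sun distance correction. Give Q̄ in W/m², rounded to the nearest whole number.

cos H_s = −tan(-33.1°) · tan(7.2°) = 0.0824, so H_s = arccos(0.0824) = 85.27°. In radians, H_s = 1.4882.
H_s sin φ sin δ = 1.4882 × -0.5461 × 0.1253 = -0.1018.
cos φ cos δ sin H_s = 0.8377 × 0.9921 × 0.9966 = 0.8283.
Q̄ = (1365/π) × (-0.1018 + 0.8283) = 434.49 × 0.7265 = 315.66 W/m².

316 W/m²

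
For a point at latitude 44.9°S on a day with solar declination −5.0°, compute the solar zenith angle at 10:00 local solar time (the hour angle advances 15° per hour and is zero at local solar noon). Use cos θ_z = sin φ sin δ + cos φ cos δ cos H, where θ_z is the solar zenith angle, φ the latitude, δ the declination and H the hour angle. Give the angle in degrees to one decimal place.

Hour angle H = 15° × (10 − 12) = -30.00°.
cos θ_z = sin φ sin δ + cos φ cos δ cos H = (-0.7059)(-0.0872) + (0.7083)(0.9962)(0.8660) = 0.6726.
θ_z = arccos(0.6726) = 47.73°.

47.7°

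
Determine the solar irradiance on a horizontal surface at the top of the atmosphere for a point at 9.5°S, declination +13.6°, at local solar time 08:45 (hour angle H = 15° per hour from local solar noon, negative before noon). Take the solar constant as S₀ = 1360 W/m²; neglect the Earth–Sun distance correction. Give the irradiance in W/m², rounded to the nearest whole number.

807 W/m²

Hour angle H = 15° × (8.75 − 12) = -48.75°.
cos θ_z = sin φ sin δ + cos φ cos δ cos H = (-0.1650)(0.2351) + (0.9863)(0.9720)(0.6593) = 0.5933.
Top-of-atmosphere irradiance = S₀ cos θ_z = 1360 × 0.5933 = 806.89 W/m².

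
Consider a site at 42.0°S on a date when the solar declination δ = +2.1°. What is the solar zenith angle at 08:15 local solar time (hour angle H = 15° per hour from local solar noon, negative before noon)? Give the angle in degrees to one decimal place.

Hour angle H = 15° × (8.25 − 12) = -56.25°.
cos θ_z = sin(-42.0°) sin(2.1°) + cos(-42.0°) cos(2.1°) cos(-56.25°) = -0.0245 + 0.4126 = 0.3881.
θ_z = arccos(0.3881) = 67.16°.

67.2°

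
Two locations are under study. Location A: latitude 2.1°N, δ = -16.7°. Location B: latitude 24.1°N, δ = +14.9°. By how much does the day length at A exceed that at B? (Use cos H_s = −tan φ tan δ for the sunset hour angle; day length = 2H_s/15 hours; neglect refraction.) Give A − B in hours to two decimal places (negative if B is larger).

-1.00 h

A: H_s = arccos(−tan 2.1° · tan -16.7°) = 89.37°, so 2H_s/15 = 11.9160 h.
B: H_s = arccos(−tan 24.1° · tan 14.9°) = 96.84°, so 2H_s/15 = 12.9120 h.
A − B = 11.9160 − 12.9120 = -0.9960 h.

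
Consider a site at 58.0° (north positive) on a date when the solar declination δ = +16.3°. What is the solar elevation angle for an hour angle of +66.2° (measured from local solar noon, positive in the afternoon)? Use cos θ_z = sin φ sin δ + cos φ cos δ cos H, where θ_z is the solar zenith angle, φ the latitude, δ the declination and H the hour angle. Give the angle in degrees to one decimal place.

cos θ_z = sin φ sin δ + cos φ cos δ cos H = (0.8480)(0.2807) + (0.5299)(0.9598)(0.4035) = 0.4433.
θ_z = arccos(0.4433) = 63.69°, so the elevation is 90° − 63.69° = 26.31°.

26.3°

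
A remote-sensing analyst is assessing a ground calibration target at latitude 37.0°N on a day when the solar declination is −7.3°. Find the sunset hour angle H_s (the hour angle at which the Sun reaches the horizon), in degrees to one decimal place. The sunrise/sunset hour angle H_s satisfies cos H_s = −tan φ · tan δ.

−tan φ tan δ = −(0.7536)(-0.1281) = 0.0965; H_s = arccos(0.0965) = 84.46°.

84.5°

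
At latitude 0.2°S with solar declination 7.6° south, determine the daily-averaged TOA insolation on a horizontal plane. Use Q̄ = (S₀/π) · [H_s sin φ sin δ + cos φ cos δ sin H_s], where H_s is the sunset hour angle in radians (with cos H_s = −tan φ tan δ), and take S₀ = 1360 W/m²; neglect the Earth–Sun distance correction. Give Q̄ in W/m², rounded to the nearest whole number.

429 W/m²

−tan φ tan δ = −(-0.0035)(-0.1334) = -0.0005; H_s = arccos(-0.0005) = 90.03°. In radians, H_s = 1.5713.
H_s sin φ sin δ = 1.5713 × -0.0035 × -0.1323 = 0.0007.
cos φ cos δ sin H_s = 1.0000 × 0.9912 × 1.0000 = 0.9912.
Q̄ = (1360/π) × (0.0007 + 0.9912) = 432.90 × 0.9919 = 429.39 W/m².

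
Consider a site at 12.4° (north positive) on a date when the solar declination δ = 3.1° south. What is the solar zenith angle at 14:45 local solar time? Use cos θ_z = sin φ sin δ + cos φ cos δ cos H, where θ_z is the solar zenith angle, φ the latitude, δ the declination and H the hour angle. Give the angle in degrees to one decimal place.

Hour angle H = 15° × (14.75 − 12) = 41.25°.
cos θ_z = sin(12.4°) sin(-3.1°) + cos(12.4°) cos(-3.1°) cos(41.25°) = -0.0116 + 0.7332 = 0.7216.
θ_z = arccos(0.7216) = 43.81°.

43.8°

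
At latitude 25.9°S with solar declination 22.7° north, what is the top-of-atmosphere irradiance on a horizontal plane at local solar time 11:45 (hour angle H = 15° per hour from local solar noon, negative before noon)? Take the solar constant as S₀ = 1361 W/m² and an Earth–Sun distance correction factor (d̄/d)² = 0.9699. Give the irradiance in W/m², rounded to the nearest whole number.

Hour angle H = 15° × (11.75 − 12) = -3.75°.
With φ = -25.9°, δ = 22.7°, H = -3.75°: sin φ sin δ = -0.1686, cos φ cos δ cos H = 0.8281, so cos θ_z = 0.6595.
Top-of-atmosphere irradiance = S₀ (d̄/d)² cos θ_z = 1361 × 0.9699 × 0.6595 = 870.56 W/m².

871 W/m²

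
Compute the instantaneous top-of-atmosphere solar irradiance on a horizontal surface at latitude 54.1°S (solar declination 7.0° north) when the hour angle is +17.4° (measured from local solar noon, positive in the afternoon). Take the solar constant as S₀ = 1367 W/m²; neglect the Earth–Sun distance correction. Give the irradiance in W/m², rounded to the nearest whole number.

cos θ_z = sin(-54.1°) sin(7.0°) + cos(-54.1°) cos(7.0°) cos(17.40°) = -0.0987 + 0.5554 = 0.4567.
Top-of-atmosphere irradiance = S₀ cos θ_z = 1367 × 0.4567 = 624.31 W/m².

624 W/m²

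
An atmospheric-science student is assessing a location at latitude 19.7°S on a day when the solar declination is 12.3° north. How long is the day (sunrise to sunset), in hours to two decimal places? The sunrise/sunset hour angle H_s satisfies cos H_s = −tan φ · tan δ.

The sunset hour angle satisfies cos H_s = −tan φ tan δ = 0.0781, giving H_s = 85.52°.
Day length = 2 H_s / 15° h⁻¹ = 171.04° / 15 = 11.403 h.

11.40 hours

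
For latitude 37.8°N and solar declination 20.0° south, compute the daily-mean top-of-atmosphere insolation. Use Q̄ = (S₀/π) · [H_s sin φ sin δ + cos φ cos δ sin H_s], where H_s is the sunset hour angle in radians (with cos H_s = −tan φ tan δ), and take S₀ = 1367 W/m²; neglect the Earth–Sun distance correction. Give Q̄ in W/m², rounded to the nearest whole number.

−tan φ tan δ = −(0.7757)(-0.3640) = 0.2824; H_s = arccos(0.2824) = 73.60°. In radians, H_s = 1.2846.
H_s sin φ sin δ = 1.2846 × 0.6129 × -0.3420 = -0.2693.
cos φ cos δ sin H_s = 0.7902 × 0.9397 × 0.9593 = 0.7123.
Q̄ = (1367/π) × (-0.2693 + 0.7123) = 435.13 × 0.4430 = 192.76 W/m².

193 W/m²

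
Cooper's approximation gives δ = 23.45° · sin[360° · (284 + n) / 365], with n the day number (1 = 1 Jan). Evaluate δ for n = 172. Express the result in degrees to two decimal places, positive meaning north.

+23.45°

360 × (284 + 172) / 365 = 449.753°; sin(449.753°) = 1.0000.
δ = 23.45 × 1.0000 = 23.450° ≈ +23.45°.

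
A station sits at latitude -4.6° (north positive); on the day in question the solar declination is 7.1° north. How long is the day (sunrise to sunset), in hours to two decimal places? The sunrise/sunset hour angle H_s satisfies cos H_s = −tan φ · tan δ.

11.92 hours

−tan φ tan δ = −(-0.0805)(0.1246) = 0.0100; H_s = arccos(0.0100) = 89.43°.
Day length = 2 H_s / 15° h⁻¹ = 178.86° / 15 = 11.924 h.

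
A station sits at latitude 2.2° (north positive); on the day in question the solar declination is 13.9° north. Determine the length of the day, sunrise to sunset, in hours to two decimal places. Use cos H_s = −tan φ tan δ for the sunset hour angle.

cos H_s = −tan(2.2°) · tan(13.9°) = -0.0095, so H_s = arccos(-0.0095) = 90.54°.
Day length = 2 H_s / 15° h⁻¹ = 181.08° / 15 = 12.072 h.

12.07 hours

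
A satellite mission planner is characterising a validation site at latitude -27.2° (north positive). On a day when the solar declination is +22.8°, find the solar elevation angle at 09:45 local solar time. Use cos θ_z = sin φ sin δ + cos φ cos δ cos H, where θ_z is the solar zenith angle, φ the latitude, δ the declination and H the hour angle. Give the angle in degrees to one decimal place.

30.3°

Hour angle H = 15° × (9.75 − 12) = -33.75°.
cos θ_z = sin φ sin δ + cos φ cos δ cos H = (-0.4571)(0.3875) + (0.8894)(0.9219)(0.8315) = 0.5047.
θ_z = arccos(0.5047) = 59.69°, so the elevation is 90° − 59.69° = 30.31°.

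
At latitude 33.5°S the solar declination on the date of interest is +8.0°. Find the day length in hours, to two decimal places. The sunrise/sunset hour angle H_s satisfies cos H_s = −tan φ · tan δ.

−tan φ tan δ = −(-0.6619)(0.1405) = 0.0930; H_s = arccos(0.0930) = 84.66°.
Day length = 2 H_s / 15° h⁻¹ = 169.32° / 15 = 11.288 h.

11.29 hours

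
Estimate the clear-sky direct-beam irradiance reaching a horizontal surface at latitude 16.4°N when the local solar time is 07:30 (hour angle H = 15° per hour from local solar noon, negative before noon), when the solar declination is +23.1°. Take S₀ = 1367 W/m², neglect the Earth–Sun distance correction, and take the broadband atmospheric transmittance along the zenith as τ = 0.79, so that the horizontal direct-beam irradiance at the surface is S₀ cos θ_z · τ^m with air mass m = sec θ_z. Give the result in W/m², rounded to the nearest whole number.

362 W/m²

Hour angle H = 15° × (7.5 − 12) = -67.50°.
cos θ_z = sin φ sin δ + cos φ cos δ cos H = (0.2823)(0.3923) + (0.9593)(0.9198)(0.3827) = 0.4484.
Air mass m = 1/cos θ_z = 1/0.4484 = 2.230; τ^m = 0.79^2.230 = 0.5912.
Surface direct beam = 1367 × 0.4484 × 0.5912 = 362.38 W/m².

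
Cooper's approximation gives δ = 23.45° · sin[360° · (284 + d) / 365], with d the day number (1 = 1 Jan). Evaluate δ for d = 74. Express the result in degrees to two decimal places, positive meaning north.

360 × (284 + 74) / 365 = 353.096°; sin(353.096°) = -0.1202.
δ = 23.45 × -0.1202 = -2.819° ≈ -2.82°.

-2.82°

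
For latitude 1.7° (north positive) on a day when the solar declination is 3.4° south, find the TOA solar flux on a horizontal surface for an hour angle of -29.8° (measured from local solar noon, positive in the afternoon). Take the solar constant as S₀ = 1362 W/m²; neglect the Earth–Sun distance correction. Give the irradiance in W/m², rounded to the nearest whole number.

1177 W/m²

cos θ_z = sin φ sin δ + cos φ cos δ cos H = (0.0297)(-0.0593) + (0.9996)(0.9982)(0.8678) = 0.8641.
Top-of-atmosphere irradiance = S₀ cos θ_z = 1362 × 0.8641 = 1176.90 W/m².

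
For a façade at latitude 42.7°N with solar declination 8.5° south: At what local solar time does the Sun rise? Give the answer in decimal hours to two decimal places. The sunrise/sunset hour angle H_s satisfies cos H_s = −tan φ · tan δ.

The sunset hour angle satisfies cos H_s = −tan φ tan δ = 0.1379, giving H_s = 82.07°.
Sunrise is at 12 − H_s/15 = 12 − 5.471 = 6.529 h local solar time.

6.53 h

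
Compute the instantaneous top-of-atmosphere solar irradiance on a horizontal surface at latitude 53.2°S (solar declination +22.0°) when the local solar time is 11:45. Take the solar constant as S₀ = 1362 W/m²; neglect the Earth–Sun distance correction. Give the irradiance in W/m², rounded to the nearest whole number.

346 W/m²

Hour angle H = 15° × (11.75 − 12) = -3.75°.
cos θ_z = sin φ sin δ + cos φ cos δ cos H = (-0.8007)(0.3746) + (0.5990)(0.9272)(0.9979) = 0.2543.
Top-of-atmosphere irradiance = S₀ cos θ_z = 1362 × 0.2543 = 346.36 W/m².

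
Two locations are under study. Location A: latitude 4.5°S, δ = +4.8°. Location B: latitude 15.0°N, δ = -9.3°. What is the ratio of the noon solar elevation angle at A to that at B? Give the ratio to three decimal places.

1.228

A: 90° − |-4.5 − (4.8)| = 80.70°.
B: 90° − |15.0 − (-9.3)| = 65.70°.
Ratio A/B = 80.7000 / 65.7000 = 1.2283.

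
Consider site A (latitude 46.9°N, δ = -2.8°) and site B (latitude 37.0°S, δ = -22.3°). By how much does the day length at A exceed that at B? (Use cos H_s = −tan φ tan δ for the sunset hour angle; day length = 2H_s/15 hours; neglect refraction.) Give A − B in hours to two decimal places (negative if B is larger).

A: H_s = arccos(−tan 46.9° · tan -2.8°) = 87.00°, so 2H_s/15 = 11.6000 h.
B: H_s = arccos(−tan -37.0° · tan -22.3°) = 108.00°, so 2H_s/15 = 14.4000 h.
A − B = 11.6000 − 14.4000 = -2.8000 h.

-2.80 h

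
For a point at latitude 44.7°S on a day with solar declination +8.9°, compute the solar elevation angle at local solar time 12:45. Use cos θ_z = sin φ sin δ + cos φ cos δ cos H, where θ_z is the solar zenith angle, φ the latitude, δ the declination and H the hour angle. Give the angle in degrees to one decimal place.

35.4°

Hour angle H = 15° × (12.75 − 12) = 11.25°.
With φ = -44.7°, δ = 8.9°, H = 11.25°: sin φ sin δ = -0.1088, cos φ cos δ cos H = 0.6887, so cos θ_z = 0.5799.
θ_z = arccos(0.5799) = 54.56°, so the elevation is 90° − 54.56° = 35.44°.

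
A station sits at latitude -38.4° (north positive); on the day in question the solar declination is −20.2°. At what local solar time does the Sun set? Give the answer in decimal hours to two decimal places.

19.13 h

−tan φ tan δ = −(-0.7926)(-0.3679) = -0.2916; H_s = arccos(-0.2916) = 106.95°.
Sunset is at 12 + H_s/15 = 12 + 7.130 = 19.130 h local solar time.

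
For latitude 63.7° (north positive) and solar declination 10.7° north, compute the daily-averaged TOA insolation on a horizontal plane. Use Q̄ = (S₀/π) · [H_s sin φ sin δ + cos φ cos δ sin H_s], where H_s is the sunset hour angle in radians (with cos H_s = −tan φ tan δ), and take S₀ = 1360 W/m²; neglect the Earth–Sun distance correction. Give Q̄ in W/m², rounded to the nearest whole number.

316 W/m²

−tan φ tan δ = −(2.0233)(0.1890) = -0.3824; H_s = arccos(-0.3824) = 112.48°. In radians, H_s = 1.9631.
H_s sin φ sin δ = 1.9631 × 0.8965 × 0.1857 = 0.3268.
cos φ cos δ sin H_s = 0.4431 × 0.9826 × 0.9240 = 0.4023.
Q̄ = (1360/π) × (0.3268 + 0.4023) = 432.90 × 0.7291 = 315.63 W/m².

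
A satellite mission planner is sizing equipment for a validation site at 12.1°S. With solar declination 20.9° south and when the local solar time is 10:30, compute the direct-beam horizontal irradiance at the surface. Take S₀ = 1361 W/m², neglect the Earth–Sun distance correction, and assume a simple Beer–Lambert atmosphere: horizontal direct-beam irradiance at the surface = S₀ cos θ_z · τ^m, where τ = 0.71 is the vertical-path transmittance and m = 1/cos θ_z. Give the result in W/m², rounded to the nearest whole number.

Hour angle H = 15° × (10.5 − 12) = -22.50°.
cos θ_z = sin φ sin δ + cos φ cos δ cos H = (-0.2096)(-0.3567) + (0.9778)(0.9342)(0.9239) = 0.9187.
Air mass m = 1/cos θ_z = 1/0.9187 = 1.088; τ^m = 0.71^1.088 = 0.6889.
Surface direct beam = 1361 × 0.9187 × 0.6889 = 861.37 W/m².

861 W/m²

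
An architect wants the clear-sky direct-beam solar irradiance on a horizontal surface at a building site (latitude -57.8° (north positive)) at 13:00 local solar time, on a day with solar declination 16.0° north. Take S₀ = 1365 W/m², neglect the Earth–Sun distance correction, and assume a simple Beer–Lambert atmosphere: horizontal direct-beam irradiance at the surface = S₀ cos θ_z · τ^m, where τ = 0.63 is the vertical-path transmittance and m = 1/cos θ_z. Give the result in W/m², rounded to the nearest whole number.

Hour angle H = 15° × (13 − 12) = 15.00°.
cos θ_z = sin(-57.8°) sin(16.0°) + cos(-57.8°) cos(16.0°) cos(15.00°) = -0.2332 + 0.4948 = 0.2616.
Air mass m = 1/cos θ_z = 1/0.2616 = 3.823; τ^m = 0.63^3.823 = 0.1710.
Surface direct beam = 1365 × 0.2616 × 0.1710 = 61.06 W/m².

61 W/m²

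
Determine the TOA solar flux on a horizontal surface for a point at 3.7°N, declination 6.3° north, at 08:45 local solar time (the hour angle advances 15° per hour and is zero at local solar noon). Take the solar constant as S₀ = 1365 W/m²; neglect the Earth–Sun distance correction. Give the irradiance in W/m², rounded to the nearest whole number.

Hour angle H = 15° × (8.75 − 12) = -48.75°.
With φ = 3.7°, δ = 6.3°, H = -48.75°: sin φ sin δ = 0.0071, cos φ cos δ cos H = 0.6540, so cos θ_z = 0.6611.
Top-of-atmosphere irradiance = S₀ cos θ_z = 1365 × 0.6611 = 902.40 W/m².

902 W/m²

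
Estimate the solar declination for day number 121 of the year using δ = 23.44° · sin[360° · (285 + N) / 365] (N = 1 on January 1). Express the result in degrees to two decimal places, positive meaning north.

+15.20°

360 × (285 + 121) / 365 = 400.438°; sin(400.438°) = 0.6486.
δ = 23.44 × 0.6486 = 15.203° ≈ +15.20°.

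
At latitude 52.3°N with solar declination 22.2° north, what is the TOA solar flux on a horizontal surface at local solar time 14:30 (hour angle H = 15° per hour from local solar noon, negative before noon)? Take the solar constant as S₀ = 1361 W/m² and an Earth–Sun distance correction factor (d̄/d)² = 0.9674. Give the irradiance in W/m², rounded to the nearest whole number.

Hour angle H = 15° × (14.5 − 12) = 37.50°.
With φ = 52.3°, δ = 22.2°, H = 37.50°: sin φ sin δ = 0.2990, cos φ cos δ cos H = 0.4492, so cos θ_z = 0.7482.
Top-of-atmosphere irradiance = S₀ (d̄/d)² cos θ_z = 1361 × 0.9674 × 0.7482 = 985.10 W/m².

985 W/m²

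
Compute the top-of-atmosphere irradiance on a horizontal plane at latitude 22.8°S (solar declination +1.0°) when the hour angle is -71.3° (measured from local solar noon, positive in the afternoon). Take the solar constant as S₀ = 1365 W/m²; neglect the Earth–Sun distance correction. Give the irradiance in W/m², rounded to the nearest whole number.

394 W/m²

With φ = -22.8°, δ = 1.0°, H = -71.30°: sin φ sin δ = -0.0068, cos φ cos δ cos H = 0.2955, so cos θ_z = 0.2887.
Top-of-atmosphere irradiance = S₀ cos θ_z = 1365 × 0.2887 = 394.08 W/m².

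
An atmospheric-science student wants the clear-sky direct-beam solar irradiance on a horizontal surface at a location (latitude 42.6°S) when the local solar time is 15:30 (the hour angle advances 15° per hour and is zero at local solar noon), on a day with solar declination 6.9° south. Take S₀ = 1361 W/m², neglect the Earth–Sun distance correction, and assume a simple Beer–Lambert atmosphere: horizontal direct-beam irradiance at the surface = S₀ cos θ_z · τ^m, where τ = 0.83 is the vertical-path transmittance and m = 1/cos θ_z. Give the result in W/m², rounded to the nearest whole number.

Hour angle H = 15° × (15.5 − 12) = 52.50°.
With φ = -42.6°, δ = -6.9°, H = 52.50°: sin φ sin δ = 0.0813, cos φ cos δ cos H = 0.4449, so cos θ_z = 0.5262.
Air mass m = 1/cos θ_z = 1/0.5262 = 1.900; τ^m = 0.83^1.900 = 0.7019.
Surface direct beam = 1361 × 0.5262 × 0.7019 = 502.67 W/m².

503 W/m²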